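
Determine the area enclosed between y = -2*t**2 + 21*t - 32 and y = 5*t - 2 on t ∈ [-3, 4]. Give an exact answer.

The difference (-2*t**2 + 21*t - 32) - (5*t - 2) = -2*t**2 + 16*t - 30 changes sign at t = 3 inside [-3, 4], so split the integral there.
∫[-3,3] (-2*t**2 + 16*t - 30) dt = -216; the area of that piece is 216.
∫[3,4] (-2*t**2 + 16*t - 30) dt = 4/3.
Total area = 216 + 4/3 = 652/3.

652/3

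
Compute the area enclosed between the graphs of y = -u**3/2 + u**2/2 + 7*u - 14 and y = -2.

1741/24

Set the curves equal: -u**3/2 + u**2/2 + 7*u - 14 = -2, so -u**3/2 + u**2/2 + 7*u - 12 = 0, which factors as -(u - 3)*(u - 2)*(u + 4)/2 = 0. The curves meet at u = -4, 2, 3.
On [-4, 2], y = -2 is on top; that piece has area ∫[-4,2] (-(-u**3/2 + u**2/2 + 7*u - 12)) du = 72.
On [2, 3], y = -u**3/2 + u**2/2 + 7*u - 14 is on top; that piece has area ∫[2,3] (-u**3/2 + u**2/2 + 7*u - 12) du = 13/24.
Total enclosed area = 72 + 13/24 = 1741/24.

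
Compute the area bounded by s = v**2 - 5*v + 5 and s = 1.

Both boundary curves give s as a function of v, so integrate with respect to v. Setting them equal: v**2 - 5*v + 4 = 0, i.e. (v - 4)*(v - 1) = 0, so they meet at v = 1, 4.
For v in [1, 4], s = v**2 - 5*v + 5 is on the left; area = ∫[1,4] (-(v**2 - 5*v + 4)) dv = 9/2.

9/2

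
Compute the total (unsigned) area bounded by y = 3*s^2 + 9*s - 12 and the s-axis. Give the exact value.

The curve meets the s-axis where 3*s^2 + 9*s - 12 = 0, i.e. 3*(s - 1)*(s + 4) = 0, at s = -4, 1.
On [-4, 1] the curve lies below the axis; ∫[-4,1] (3*s^2 + 9*s - 12) ds = -125/2, giving area 125/2.

125/2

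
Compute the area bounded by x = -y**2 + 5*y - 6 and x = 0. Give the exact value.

1/6

Both boundary curves give x as a function of y, so integrate with respect to y. Setting them equal: -y**2 + 5*y - 6 = 0, i.e. -(y - 3)*(y - 2) = 0, so they meet at y = 2, 3.
For y in [2, 3], x = -y**2 + 5*y - 6 is on the right; area = ∫[2,3] (-y**2 + 5*y - 6) dy = 1/6.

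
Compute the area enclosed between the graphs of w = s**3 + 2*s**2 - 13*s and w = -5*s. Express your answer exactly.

148/3

Set the curves equal: s**3 + 2*s**2 - 13*s = -5*s, so s**3 + 2*s**2 - 8*s = 0, which factors as s*(s - 2)*(s + 4) = 0. The curves meet at s = -4, 0, 2.
On [-4, 0], w = s**3 + 2*s**2 - 13*s is on top; that piece has area ∫[-4,0] (s**3 + 2*s**2 - 8*s) ds = 128/3.
On [0, 2], w = -5*s is on top; that piece has area ∫[0,2] (-(s**3 + 2*s**2 - 8*s)) ds = 20/3.
Total enclosed area = 128/3 + 20/3 = 148/3.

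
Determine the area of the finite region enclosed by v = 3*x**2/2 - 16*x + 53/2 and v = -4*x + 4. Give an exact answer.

Set the curves equal: 3*x**2/2 - 16*x + 53/2 = -4*x + 4, so 3*x**2/2 - 12*x + 45/2 = 0, which factors as 3*(x - 5)*(x - 3)/2 = 0. The curves meet at x = 3, 5.
On [3, 5], v = -4*x + 4 is on top; that piece has area ∫[3,5] (-(3*x**2/2 - 12*x + 45/2)) dx = 2.

2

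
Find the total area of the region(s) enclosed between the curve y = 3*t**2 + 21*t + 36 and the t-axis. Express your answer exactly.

1/2

The curve meets the t-axis where 3*t**2 + 21*t + 36 = 0, i.e. 3*(t + 3)*(t + 4) = 0, at t = -4, -3.
On [-4, -3] the curve lies below the axis; ∫[-4,-3] (3*t**2 + 21*t + 36) dt = -1/2, giving area 1/2.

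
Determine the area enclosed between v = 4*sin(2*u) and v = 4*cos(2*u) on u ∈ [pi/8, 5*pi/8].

On [pi/8, 5*pi/8], (4*sin(2*u)) - (4*cos(2*u)) = 4*sin(2*u) - 4*cos(2*u) is ≥ 0 throughout, so the area is a single integral of |4*sin(2*u) - 4*cos(2*u)|.
∫[pi/8,5*pi/8] (4*sin(2*u) - 4*cos(2*u)) du = 4*sqrt(2).

4*sqrt(2)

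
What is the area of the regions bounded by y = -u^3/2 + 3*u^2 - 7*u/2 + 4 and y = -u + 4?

Set the curves equal: -u^3/2 + 3*u^2 - 7*u/2 + 4 = -u + 4, so -u^3/2 + 3*u^2 - 5*u/2 = 0, which factors as -u*(u - 5)*(u - 1)/2 = 0. The curves meet at u = 0, 1, 5.
On [0, 1], y = -u + 4 is on top; that piece has area ∫[0,1] (-(-u^3/2 + 3*u^2 - 5*u/2)) du = 3/8.
On [1, 5], y = -u^3/2 + 3*u^2 - 7*u/2 + 4 is on top; that piece has area ∫[1,5] (-u^3/2 + 3*u^2 - 5*u/2) du = 16.
Total enclosed area = 3/8 + 16 = 131/8.

131/8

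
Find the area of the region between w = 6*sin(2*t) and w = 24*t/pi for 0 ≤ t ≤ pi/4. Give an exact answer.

On [0, pi/4], (6*sin(2*t)) - (24*t/pi) = -24*t/pi + 6*sin(2*t) is ≥ 0 throughout, so the area is a single integral of |-24*t/pi + 6*sin(2*t)|.
∫[0,pi/4] (-24*t/pi + 6*sin(2*t)) dt = 3 - 3*pi/4.

3 - 3*pi/4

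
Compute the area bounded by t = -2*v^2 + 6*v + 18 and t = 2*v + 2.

Both boundary curves give t as a function of v, so integrate with respect to v. Setting them equal: -2*v^2 + 4*v + 16 = 0, i.e. -2*(v - 4)*(v + 2) = 0, so they meet at v = -2, 4.
For v in [-2, 4], t = -2*v^2 + 6*v + 18 is on the right; area = ∫[-2,4] (-2*v^2 + 4*v + 16) dv = 72.

72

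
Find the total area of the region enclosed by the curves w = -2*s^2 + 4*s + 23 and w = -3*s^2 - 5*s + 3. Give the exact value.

Set the curves equal: -2*s^2 + 4*s + 23 = -3*s^2 - 5*s + 3, so s^2 + 9*s + 20 = 0, which factors as (s + 4)*(s + 5) = 0. The curves meet at s = -5, -4.
On [-5, -4], w = -3*s^2 - 5*s + 3 is on top; that piece has area ∫[-5,-4] (-(s^2 + 9*s + 20)) ds = 1/6.

1/6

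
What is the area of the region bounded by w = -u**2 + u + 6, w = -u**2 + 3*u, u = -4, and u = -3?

13

On [-4, -3], (-u**2 + u + 6) - (-u**2 + 3*u) = -2*u + 6 is ≥ 0 throughout, so the area is a single integral of |-2*u + 6|.
∫[-4,-3] (-2*u + 6) du = 13.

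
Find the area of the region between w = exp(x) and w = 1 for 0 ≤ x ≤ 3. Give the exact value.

-4 + exp(3)

On [0, 3], (exp(x)) - (1) = exp(x) - 1 is ≥ 0 throughout, so the area is a single integral of |exp(x) - 1|.
∫[0,3] (exp(x) - 1) dx = -4 + exp(3).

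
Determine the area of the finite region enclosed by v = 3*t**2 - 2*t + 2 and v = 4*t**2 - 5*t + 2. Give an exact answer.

9/2

Set the curves equal: 3*t**2 - 2*t + 2 = 4*t**2 - 5*t + 2, so -t**2 + 3*t = 0, which factors as -t*(t - 3) = 0. The curves meet at t = 0, 3.
On [0, 3], v = 3*t**2 - 2*t + 2 is on top; that piece has area ∫[0,3] (-t**2 + 3*t) dt = 9/2.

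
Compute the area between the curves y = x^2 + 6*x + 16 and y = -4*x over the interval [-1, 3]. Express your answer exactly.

On [-1, 3], (x^2 + 6*x + 16) - (-4*x) = x^2 + 10*x + 16 is ≥ 0 throughout, so the area is a single integral of |x^2 + 10*x + 16|.
∫[-1,3] (x^2 + 10*x + 16) dx = 340/3.

340/3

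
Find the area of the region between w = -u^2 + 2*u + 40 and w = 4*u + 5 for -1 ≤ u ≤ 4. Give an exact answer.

On [-1, 4], (-u^2 + 2*u + 40) - (4*u + 5) = -u^2 - 2*u + 35 is ≥ 0 throughout, so the area is a single integral of |-u^2 - 2*u + 35|.
∫[-1,4] (-u^2 - 2*u + 35) du = 415/3.

415/3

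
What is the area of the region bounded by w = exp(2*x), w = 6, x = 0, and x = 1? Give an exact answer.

The difference (exp(2*x)) - (6) = exp(2*x) - 6 changes sign at x = log(6)/2 inside [0, 1], so split the integral there.
∫[0,log(6)/2] (exp(2*x) - 6) dx = 5/2 - log(216); the area of that piece is -5/2 + log(216).
∫[log(6)/2,1] (exp(2*x) - 6) dx = -9 + exp(2)/2 + 3*log(6).
Total area = (-5/2 + log(216)) + (-9 + exp(2)/2 + 3*log(6)) = -23/2 + exp(2)/2 + 6*log(6).

-23/2 + exp(2)/2 + 6*log(6)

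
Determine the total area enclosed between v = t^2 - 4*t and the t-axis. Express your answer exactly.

The curve meets the t-axis where t^2 - 4*t = 0, i.e. t*(t - 4) = 0, at t = 0, 4.
On [0, 4] the curve lies below the axis; ∫[0,4] (t^2 - 4*t) dt = -32/3, giving area 32/3.

32/3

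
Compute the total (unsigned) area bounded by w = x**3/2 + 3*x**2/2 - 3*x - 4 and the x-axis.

The curve meets the x-axis where x**3/2 + 3*x**2/2 - 3*x - 4 = 0, i.e. (x - 2)*(x + 1)*(x + 4)/2 = 0, at x = -4, -1, 2.
On [-4, -1] the curve lies above the axis; ∫[-4,-1] (x**3/2 + 3*x**2/2 - 3*x - 4) dx = 81/8, giving area 81/8.
On [-1, 2] the curve lies below the axis; ∫[-1,2] (x**3/2 + 3*x**2/2 - 3*x - 4) dx = -81/8, giving area 81/8.
Total area = 81/8 + 81/8 = 81/4.

81/4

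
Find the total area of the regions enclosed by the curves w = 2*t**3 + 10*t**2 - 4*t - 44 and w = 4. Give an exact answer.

443/3

Set the curves equal: 2*t**3 + 10*t**2 - 4*t - 44 = 4, so 2*t**3 + 10*t**2 - 4*t - 48 = 0, which factors as 2*(t - 2)*(t + 3)*(t + 4) = 0. The curves meet at t = -4, -3, 2.
On [-4, -3], w = 2*t**3 + 10*t**2 - 4*t - 44 is on top; that piece has area ∫[-4,-3] (2*t**3 + 10*t**2 - 4*t - 48) dt = 11/6.
On [-3, 2], w = 4 is on top; that piece has area ∫[-3,2] (-(2*t**3 + 10*t**2 - 4*t - 48)) dt = 875/6.
Total enclosed area = 11/6 + 875/6 = 443/3.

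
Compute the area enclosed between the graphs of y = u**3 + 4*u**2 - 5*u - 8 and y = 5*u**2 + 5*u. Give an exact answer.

443/6

Set the curves equal: u**3 + 4*u**2 - 5*u - 8 = 5*u**2 + 5*u, so u**3 - u**2 - 10*u - 8 = 0, which factors as (u - 4)*(u + 1)*(u + 2) = 0. The curves meet at u = -2, -1, 4.
On [-2, -1], y = u**3 + 4*u**2 - 5*u - 8 is on top; that piece has area ∫[-2,-1] (u**3 - u**2 - 10*u - 8) du = 11/12.
On [-1, 4], y = 5*u**2 + 5*u is on top; that piece has area ∫[-1,4] (-(u**3 - u**2 - 10*u - 8)) du = 875/12.
Total enclosed area = 11/12 + 875/12 = 443/6.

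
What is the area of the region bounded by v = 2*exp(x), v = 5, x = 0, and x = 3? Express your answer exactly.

The difference (2*exp(x)) - (5) = 2*exp(x) - 5 changes sign at x = log(5/2) inside [0, 3], so split the integral there.
∫[0,log(5/2)] (2*exp(x) - 5) dx = log(32/3125) + 3; the area of that piece is -3 + log(3125/32).
∫[log(5/2),3] (2*exp(x) - 5) dx = -20 - 5*log(2) + 5*log(5) + 2*exp(3).
Total area = (-3 + log(3125/32)) + (-20 - 5*log(2) + 5*log(5) + 2*exp(3)) = -23 - 10*log(2) + 10*log(5) + 2*exp(3).

-23 - 10*log(2) + 10*log(5) + 2*exp(3)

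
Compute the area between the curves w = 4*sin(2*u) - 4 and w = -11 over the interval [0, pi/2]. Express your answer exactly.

4 + 7*pi/2

On [0, pi/2], (4*sin(2*u) - 4) - (-11) = 4*sin(2*u) + 7 is ≥ 0 throughout, so the area is a single integral of |4*sin(2*u) + 7|.
∫[0,pi/2] (4*sin(2*u) + 7) du = 4 + 7*pi/2.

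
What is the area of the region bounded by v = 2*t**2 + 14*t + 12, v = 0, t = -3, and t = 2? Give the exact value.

233/3

The difference (2*t**2 + 14*t + 12) - (0) = 2*t**2 + 14*t + 12 changes sign at t = -1 inside [-3, 2], so split the integral there.
∫[-3,-1] (2*t**2 + 14*t + 12) dt = -44/3; the area of that piece is 44/3.
∫[-1,2] (2*t**2 + 14*t + 12) dt = 63.
Total area = 44/3 + 63 = 233/3.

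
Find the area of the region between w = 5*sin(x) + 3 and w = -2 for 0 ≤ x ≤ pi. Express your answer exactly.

On [0, pi], (5*sin(x) + 3) - (-2) = 5*sin(x) + 5 is ≥ 0 throughout, so the area is a single integral of |5*sin(x) + 5|.
∫[0,pi] (5*sin(x) + 5) dx = 10 + 5*pi.

10 + 5*pi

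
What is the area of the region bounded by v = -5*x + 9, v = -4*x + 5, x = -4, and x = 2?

30

On [-4, 2], (-5*x + 9) - (-4*x + 5) = -x + 4 is ≥ 0 throughout, so the area is a single integral of |-x + 4|.
∫[-4,2] (-x + 4) dx = 30.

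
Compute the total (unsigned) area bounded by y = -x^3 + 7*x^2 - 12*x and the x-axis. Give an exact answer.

The curve meets the x-axis where -x^3 + 7*x^2 - 12*x = 0, i.e. -x*(x - 4)*(x - 3) = 0, at x = 0, 3, 4.
On [0, 3] the curve lies below the axis; ∫[0,3] (-x^3 + 7*x^2 - 12*x) dx = -45/4, giving area 45/4.
On [3, 4] the curve lies above the axis; ∫[3,4] (-x^3 + 7*x^2 - 12*x) dx = 7/12, giving area 7/12.
Total area = 45/4 + 7/12 = 71/6.

71/6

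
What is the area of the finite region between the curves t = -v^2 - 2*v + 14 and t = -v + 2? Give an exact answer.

343/6

Both boundary curves give t as a function of v, so integrate with respect to v. Setting them equal: -v^2 - v + 12 = 0, i.e. -(v - 3)*(v + 4) = 0, so they meet at v = -4, 3.
For v in [-4, 3], t = -v^2 - 2*v + 14 is on the right; area = ∫[-4,3] (-v^2 - v + 12) dv = 343/6.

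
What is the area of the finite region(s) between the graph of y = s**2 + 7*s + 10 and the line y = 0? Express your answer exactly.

9/2

The curve meets the s-axis where s**2 + 7*s + 10 = 0, i.e. (s + 2)*(s + 5) = 0, at s = -5, -2.
On [-5, -2] the curve lies below the axis; ∫[-5,-2] (s**2 + 7*s + 10) ds = -9/2, giving area 9/2.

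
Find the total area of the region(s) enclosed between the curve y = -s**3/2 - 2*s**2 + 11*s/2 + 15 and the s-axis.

863/12

The curve meets the s-axis where -s**3/2 - 2*s**2 + 11*s/2 + 15 = 0, i.e. -(s - 3)*(s + 2)*(s + 5)/2 = 0, at s = -5, -2, 3.
On [-5, -2] the curve lies below the axis; ∫[-5,-2] (-s**3/2 - 2*s**2 + 11*s/2 + 15) ds = -117/8, giving area 117/8.
On [-2, 3] the curve lies above the axis; ∫[-2,3] (-s**3/2 - 2*s**2 + 11*s/2 + 15) ds = 1375/24, giving area 1375/24.
Total area = 117/8 + 1375/24 = 863/12.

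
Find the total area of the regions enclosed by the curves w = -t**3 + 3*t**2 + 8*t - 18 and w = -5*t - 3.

128

Set the curves equal: -t**3 + 3*t**2 + 8*t - 18 = -5*t - 3, so -t**3 + 3*t**2 + 13*t - 15 = 0, which factors as -(t - 5)*(t - 1)*(t + 3) = 0. The curves meet at t = -3, 1, 5.
On [-3, 1], w = -5*t - 3 is on top; that piece has area ∫[-3,1] (-(-t**3 + 3*t**2 + 13*t - 15)) dt = 64.
On [1, 5], w = -t**3 + 3*t**2 + 8*t - 18 is on top; that piece has area ∫[1,5] (-t**3 + 3*t**2 + 13*t - 15) dt = 64.
Total enclosed area = 64 + 64 = 128.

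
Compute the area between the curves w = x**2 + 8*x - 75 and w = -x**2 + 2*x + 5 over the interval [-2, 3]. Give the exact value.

1085/3

On [-2, 3], (x**2 + 8*x - 75) - (-x**2 + 2*x + 5) = 2*x**2 + 6*x - 80 is ≤ 0 throughout, so the area is a single integral of |2*x**2 + 6*x - 80|.
∫[-2,3] (2*x**2 + 6*x - 80) dx = -1085/3; the area of that piece is 1085/3.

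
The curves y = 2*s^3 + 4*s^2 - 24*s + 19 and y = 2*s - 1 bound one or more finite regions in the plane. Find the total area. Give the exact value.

Set the curves equal: 2*s^3 + 4*s^2 - 24*s + 19 = 2*s - 1, so 2*s^3 + 4*s^2 - 26*s + 20 = 0, which factors as 2*(s - 2)*(s - 1)*(s + 5) = 0. The curves meet at s = -5, 1, 2.
On [-5, 1], y = 2*s^3 + 4*s^2 - 24*s + 19 is on top; that piece has area ∫[-5,1] (2*s^3 + 4*s^2 - 26*s + 20) ds = 288.
On [1, 2], y = 2*s - 1 is on top; that piece has area ∫[1,2] (-(2*s^3 + 4*s^2 - 26*s + 20)) ds = 13/6.
Total enclosed area = 288 + 13/6 = 1741/6.

1741/6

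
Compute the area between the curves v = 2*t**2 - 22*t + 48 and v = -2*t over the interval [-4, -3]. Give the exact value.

428/3

On [-4, -3], (2*t**2 - 22*t + 48) - (-2*t) = 2*t**2 - 20*t + 48 is ≥ 0 throughout, so the area is a single integral of |2*t**2 - 20*t + 48|.
∫[-4,-3] (2*t**2 - 20*t + 48) dt = 428/3.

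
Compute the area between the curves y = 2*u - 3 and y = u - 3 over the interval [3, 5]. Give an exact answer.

8

On [3, 5], (2*u - 3) - (u - 3) = u is ≥ 0 throughout, so the area is a single integral of |u|.
∫[3,5] (u) du = 8.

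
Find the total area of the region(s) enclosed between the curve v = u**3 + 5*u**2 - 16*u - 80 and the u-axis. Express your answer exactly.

The curve meets the u-axis where u**3 + 5*u**2 - 16*u - 80 = 0, i.e. (u - 4)*(u + 4)*(u + 5) = 0, at u = -5, -4, 4.
On [-5, -4] the curve lies above the axis; ∫[-5,-4] (u**3 + 5*u**2 - 16*u - 80) du = 17/12, giving area 17/12.
On [-4, 4] the curve lies below the axis; ∫[-4,4] (u**3 + 5*u**2 - 16*u - 80) du = -1280/3, giving area 1280/3.
Total area = 17/12 + 1280/3 = 5137/12.

5137/12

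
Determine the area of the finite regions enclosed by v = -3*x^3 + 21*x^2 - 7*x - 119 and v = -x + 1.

1741/4

Set the curves equal: -3*x^3 + 21*x^2 - 7*x - 119 = -x + 1, so -3*x^3 + 21*x^2 - 6*x - 120 = 0, which factors as -3*(x - 5)*(x - 4)*(x + 2) = 0. The curves meet at x = -2, 4, 5.
On [-2, 4], v = -x + 1 is on top; that piece has area ∫[-2,4] (-(-3*x^3 + 21*x^2 - 6*x - 120)) dx = 432.
On [4, 5], v = -3*x^3 + 21*x^2 - 7*x - 119 is on top; that piece has area ∫[4,5] (-3*x^3 + 21*x^2 - 6*x - 120) dx = 13/4.
Total enclosed area = 432 + 13/4 = 1741/4.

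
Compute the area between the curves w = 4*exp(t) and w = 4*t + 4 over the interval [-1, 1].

On [-1, 1], (4*exp(t)) - (4*t + 4) = -4*t + 4*exp(t) - 4 is ≥ 0 throughout, so the area is a single integral of |-4*t + 4*exp(t) - 4|.
∫[-1,1] (-4*t + 4*exp(t) - 4) dt = -8 - 4*exp(-1) + 4*exp(1).

-8 - 4*exp(-1) + 4*exp(1)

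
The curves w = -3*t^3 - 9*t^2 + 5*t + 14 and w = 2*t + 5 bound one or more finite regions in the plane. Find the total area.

Set the curves equal: -3*t^3 - 9*t^2 + 5*t + 14 = 2*t + 5, so -3*t^3 - 9*t^2 + 3*t + 9 = 0, which factors as -3*(t - 1)*(t + 1)*(t + 3) = 0. The curves meet at t = -3, -1, 1.
On [-3, -1], w = 2*t + 5 is on top; that piece has area ∫[-3,-1] (-(-3*t^3 - 9*t^2 + 3*t + 9)) dt = 12.
On [-1, 1], w = -3*t^3 - 9*t^2 + 5*t + 14 is on top; that piece has area ∫[-1,1] (-3*t^3 - 9*t^2 + 3*t + 9) dt = 12.
Total enclosed area = 12 + 12 = 24.

24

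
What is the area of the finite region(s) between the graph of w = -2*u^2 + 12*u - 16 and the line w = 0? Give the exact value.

8/3

The curve meets the u-axis where -2*u^2 + 12*u - 16 = 0, i.e. -2*(u - 4)*(u - 2) = 0, at u = 2, 4.
On [2, 4] the curve lies above the axis; ∫[2,4] (-2*u^2 + 12*u - 16) du = 8/3, giving area 8/3.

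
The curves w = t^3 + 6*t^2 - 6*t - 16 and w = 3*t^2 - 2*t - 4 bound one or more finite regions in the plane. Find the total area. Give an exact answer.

131/4

Set the curves equal: t^3 + 6*t^2 - 6*t - 16 = 3*t^2 - 2*t - 4, so t^3 + 3*t^2 - 4*t - 12 = 0, which factors as (t - 2)*(t + 2)*(t + 3) = 0. The curves meet at t = -3, -2, 2.
On [-3, -2], w = t^3 + 6*t^2 - 6*t - 16 is on top; that piece has area ∫[-3,-2] (t^3 + 3*t^2 - 4*t - 12) dt = 3/4.
On [-2, 2], w = 3*t^2 - 2*t - 4 is on top; that piece has area ∫[-2,2] (-(t^3 + 3*t^2 - 4*t - 12)) dt = 32.
Total enclosed area = 3/4 + 32 = 131/4.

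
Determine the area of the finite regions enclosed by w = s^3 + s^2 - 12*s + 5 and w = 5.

Set the curves equal: s^3 + s^2 - 12*s + 5 = 5, so s^3 + s^2 - 12*s = 0, which factors as s*(s - 3)*(s + 4) = 0. The curves meet at s = -4, 0, 3.
On [-4, 0], w = s^3 + s^2 - 12*s + 5 is on top; that piece has area ∫[-4,0] (s^3 + s^2 - 12*s) ds = 160/3.
On [0, 3], w = 5 is on top; that piece has area ∫[0,3] (-(s^3 + s^2 - 12*s)) ds = 99/4.
Total enclosed area = 160/3 + 99/4 = 937/12.

937/12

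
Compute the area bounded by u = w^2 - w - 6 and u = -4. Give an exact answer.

9/2

Both boundary curves give u as a function of w, so integrate with respect to w. Setting them equal: w^2 - w - 2 = 0, i.e. (w - 2)*(w + 1) = 0, so they meet at w = -1, 2.
For w in [-1, 2], u = w^2 - w - 6 is on the left; area = ∫[-1,2] (-(w^2 - w - 2)) dw = 9/2.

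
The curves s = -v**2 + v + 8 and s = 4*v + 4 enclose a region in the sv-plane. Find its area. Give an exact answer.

Both boundary curves give s as a function of v, so integrate with respect to v. Setting them equal: -v**2 - 3*v + 4 = 0, i.e. -(v - 1)*(v + 4) = 0, so they meet at v = -4, 1.
For v in [-4, 1], s = -v**2 + v + 8 is on the right; area = ∫[-4,1] (-v**2 - 3*v + 4) dv = 125/6.

125/6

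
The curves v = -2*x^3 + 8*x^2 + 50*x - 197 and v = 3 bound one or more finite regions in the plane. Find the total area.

Set the curves equal: -2*x^3 + 8*x^2 + 50*x - 197 = 3, so -2*x^3 + 8*x^2 + 50*x - 200 = 0, which factors as -2*(x - 5)*(x - 4)*(x + 5) = 0. The curves meet at x = -5, 4, 5.
On [-5, 4], v = 3 is on top; that piece has area ∫[-5,4] (-(-2*x^3 + 8*x^2 + 50*x - 200)) dx = 2673/2.
On [4, 5], v = -2*x^3 + 8*x^2 + 50*x - 197 is on top; that piece has area ∫[4,5] (-2*x^3 + 8*x^2 + 50*x - 200) dx = 19/6.
Total enclosed area = 2673/2 + 19/6 = 4019/3.

4019/3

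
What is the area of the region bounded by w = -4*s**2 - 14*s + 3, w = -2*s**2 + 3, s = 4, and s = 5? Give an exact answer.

311/3

On [4, 5], (-4*s**2 - 14*s + 3) - (-2*s**2 + 3) = -2*s**2 - 14*s is ≤ 0 throughout, so the area is a single integral of |-2*s**2 - 14*s|.
∫[4,5] (-2*s**2 - 14*s) ds = -311/3; the area of that piece is 311/3.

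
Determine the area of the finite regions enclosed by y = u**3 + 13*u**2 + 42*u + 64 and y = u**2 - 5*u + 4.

1/2

Set the curves equal: u**3 + 13*u**2 + 42*u + 64 = u**2 - 5*u + 4, so u**3 + 12*u**2 + 47*u + 60 = 0, which factors as (u + 3)*(u + 4)*(u + 5) = 0. The curves meet at u = -5, -4, -3.
On [-5, -4], y = u**3 + 13*u**2 + 42*u + 64 is on top; that piece has area ∫[-5,-4] (u**3 + 12*u**2 + 47*u + 60) du = 1/4.
On [-4, -3], y = u**2 - 5*u + 4 is on top; that piece has area ∫[-4,-3] (-(u**3 + 12*u**2 + 47*u + 60)) du = 1/4.
Total enclosed area = 1/4 + 1/4 = 1/2.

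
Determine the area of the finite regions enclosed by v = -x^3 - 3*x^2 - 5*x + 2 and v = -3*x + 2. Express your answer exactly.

1/2

Set the curves equal: -x^3 - 3*x^2 - 5*x + 2 = -3*x + 2, so -x^3 - 3*x^2 - 2*x = 0, which factors as -x*(x + 1)*(x + 2) = 0. The curves meet at x = -2, -1, 0.
On [-2, -1], v = -3*x + 2 is on top; that piece has area ∫[-2,-1] (-(-x^3 - 3*x^2 - 2*x)) dx = 1/4.
On [-1, 0], v = -x^3 - 3*x^2 - 5*x + 2 is on top; that piece has area ∫[-1,0] (-x^3 - 3*x^2 - 2*x) dx = 1/4.
Total enclosed area = 1/4 + 1/4 = 1/2.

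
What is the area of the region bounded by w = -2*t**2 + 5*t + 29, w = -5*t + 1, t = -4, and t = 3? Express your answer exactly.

183

The difference (-2*t**2 + 5*t + 29) - (-5*t + 1) = -2*t**2 + 10*t + 28 changes sign at t = -2 inside [-4, 3], so split the integral there.
∫[-4,-2] (-2*t**2 + 10*t + 28) dt = -124/3; the area of that piece is 124/3.
∫[-2,3] (-2*t**2 + 10*t + 28) dt = 425/3.
Total area = 124/3 + 425/3 = 183.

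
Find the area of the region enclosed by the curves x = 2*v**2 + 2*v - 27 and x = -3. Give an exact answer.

Both boundary curves give x as a function of v, so integrate with respect to v. Setting them equal: 2*v**2 + 2*v - 24 = 0, i.e. 2*(v - 3)*(v + 4) = 0, so they meet at v = -4, 3.
For v in [-4, 3], x = 2*v**2 + 2*v - 27 is on the left; area = ∫[-4,3] (-(2*v**2 + 2*v - 24)) dv = 343/3.

343/3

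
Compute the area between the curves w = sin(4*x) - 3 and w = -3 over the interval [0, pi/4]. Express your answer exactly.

On [0, pi/4], (sin(4*x) - 3) - (-3) = sin(4*x) is ≥ 0 throughout, so the area is a single integral of |sin(4*x)|.
∫[0,pi/4] (sin(4*x)) dx = 1/2.

1/2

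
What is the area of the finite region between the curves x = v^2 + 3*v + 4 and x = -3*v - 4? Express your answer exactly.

Both boundary curves give x as a function of v, so integrate with respect to v. Setting them equal: v^2 + 6*v + 8 = 0, i.e. (v + 2)*(v + 4) = 0, so they meet at v = -4, -2.
For v in [-4, -2], x = v^2 + 3*v + 4 is on the left; area = ∫[-4,-2] (-(v^2 + 6*v + 8)) dv = 4/3.

4/3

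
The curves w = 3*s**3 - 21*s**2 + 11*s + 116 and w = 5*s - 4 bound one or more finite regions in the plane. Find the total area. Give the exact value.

1741/4

Set the curves equal: 3*s**3 - 21*s**2 + 11*s + 116 = 5*s - 4, so 3*s**3 - 21*s**2 + 6*s + 120 = 0, which factors as 3*(s - 5)*(s - 4)*(s + 2) = 0. The curves meet at s = -2, 4, 5.
On [-2, 4], w = 3*s**3 - 21*s**2 + 11*s + 116 is on top; that piece has area ∫[-2,4] (3*s**3 - 21*s**2 + 6*s + 120) ds = 432.
On [4, 5], w = 5*s - 4 is on top; that piece has area ∫[4,5] (-(3*s**3 - 21*s**2 + 6*s + 120)) ds = 13/4.
Total enclosed area = 432 + 13/4 = 1741/4.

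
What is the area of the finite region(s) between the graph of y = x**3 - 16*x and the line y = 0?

The curve meets the x-axis where x**3 - 16*x = 0, i.e. x*(x - 4)*(x + 4) = 0, at x = -4, 0, 4.
On [-4, 0] the curve lies above the axis; ∫[-4,0] (x**3 - 16*x) dx = 64, giving area 64.
On [0, 4] the curve lies below the axis; ∫[0,4] (x**3 - 16*x) dx = -64, giving area 64.
Total area = 64 + 64 = 128.

128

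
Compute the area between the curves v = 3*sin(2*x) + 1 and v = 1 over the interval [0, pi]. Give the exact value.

The difference (3*sin(2*x) + 1) - (1) = 3*sin(2*x) changes sign at x = pi/2 inside [0, pi], so split the integral there.
∫[0,pi/2] (3*sin(2*x)) dx = 3.
∫[pi/2,pi] (3*sin(2*x)) dx = -3; the area of that piece is 3.
Total area = 3 + 3 = 6.

6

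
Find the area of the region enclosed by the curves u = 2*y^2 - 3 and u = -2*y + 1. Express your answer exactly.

9

Both boundary curves give u as a function of y, so integrate with respect to y. Setting them equal: 2*y^2 + 2*y - 4 = 0, i.e. 2*(y - 1)*(y + 2) = 0, so they meet at y = -2, 1.
For y in [-2, 1], u = 2*y^2 - 3 is on the left; area = ∫[-2,1] (-(2*y^2 + 2*y - 4)) dy = 9.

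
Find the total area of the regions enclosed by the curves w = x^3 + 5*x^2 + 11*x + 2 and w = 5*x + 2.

Set the curves equal: x^3 + 5*x^2 + 11*x + 2 = 5*x + 2, so x^3 + 5*x^2 + 6*x = 0, which factors as x*(x + 2)*(x + 3) = 0. The curves meet at x = -3, -2, 0.
On [-3, -2], w = x^3 + 5*x^2 + 11*x + 2 is on top; that piece has area ∫[-3,-2] (x^3 + 5*x^2 + 6*x) dx = 5/12.
On [-2, 0], w = 5*x + 2 is on top; that piece has area ∫[-2,0] (-(x^3 + 5*x^2 + 6*x)) dx = 8/3.
Total enclosed area = 5/12 + 8/3 = 37/12.

37/12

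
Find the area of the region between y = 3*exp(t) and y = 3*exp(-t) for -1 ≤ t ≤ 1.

-12 + 6*exp(-1) + 6*exp(1)

The difference (3*exp(t)) - (3*exp(-t)) = 3*exp(t) - 3*exp(-t) changes sign at t = 0 inside [-1, 1], so split the integral there.
∫[-1,0] (3*exp(t) - 3*exp(-t)) dt = -3*exp(1) - 3*exp(-1) + 6; the area of that piece is -6 + 3*exp(-1) + 3*exp(1).
∫[0,1] (3*exp(t) - 3*exp(-t)) dt = -6 + 3*exp(-1) + 3*exp(1).
Total area = (-6 + 3*exp(-1) + 3*exp(1)) + (-6 + 3*exp(-1) + 3*exp(1)) = -12 + 6*exp(-1) + 6*exp(1).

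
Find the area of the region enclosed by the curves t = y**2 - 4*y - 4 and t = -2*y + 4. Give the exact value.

36

Both boundary curves give t as a function of y, so integrate with respect to y. Setting them equal: y**2 - 2*y - 8 = 0, i.e. (y - 4)*(y + 2) = 0, so they meet at y = -2, 4.
For y in [-2, 4], t = y**2 - 4*y - 4 is on the left; area = ∫[-2,4] (-(y**2 - 2*y - 8)) dy = 36.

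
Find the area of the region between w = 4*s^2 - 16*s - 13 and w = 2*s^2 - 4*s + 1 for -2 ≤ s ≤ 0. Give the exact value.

16

The difference (4*s^2 - 16*s - 13) - (2*s^2 - 4*s + 1) = 2*s^2 - 12*s - 14 changes sign at s = -1 inside [-2, 0], so split the integral there.
∫[-2,-1] (2*s^2 - 12*s - 14) ds = 26/3.
∫[-1,0] (2*s^2 - 12*s - 14) ds = -22/3; the area of that piece is 22/3.
Total area = 26/3 + 22/3 = 16.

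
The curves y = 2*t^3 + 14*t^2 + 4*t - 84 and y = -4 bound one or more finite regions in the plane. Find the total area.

Set the curves equal: 2*t^3 + 14*t^2 + 4*t - 84 = -4, so 2*t^3 + 14*t^2 + 4*t - 80 = 0, which factors as 2*(t - 2)*(t + 4)*(t + 5) = 0. The curves meet at t = -5, -4, 2.
On [-5, -4], y = 2*t^3 + 14*t^2 + 4*t - 84 is on top; that piece has area ∫[-5,-4] (2*t^3 + 14*t^2 + 4*t - 80) dt = 13/6.
On [-4, 2], y = -4 is on top; that piece has area ∫[-4,2] (-(2*t^3 + 14*t^2 + 4*t - 80)) dt = 288.
Total enclosed area = 13/6 + 288 = 1741/6.

1741/6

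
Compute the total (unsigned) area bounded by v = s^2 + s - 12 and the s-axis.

The curve meets the s-axis where s^2 + s - 12 = 0, i.e. (s - 3)*(s + 4) = 0, at s = -4, 3.
On [-4, 3] the curve lies below the axis; ∫[-4,3] (s^2 + s - 12) ds = -343/6, giving area 343/6.

343/6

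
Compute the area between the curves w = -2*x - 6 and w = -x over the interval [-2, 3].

65/2

On [-2, 3], (-2*x - 6) - (-x) = -x - 6 is ≤ 0 throughout, so the area is a single integral of |-x - 6|.
∫[-2,3] (-x - 6) dx = -65/2; the area of that piece is 65/2.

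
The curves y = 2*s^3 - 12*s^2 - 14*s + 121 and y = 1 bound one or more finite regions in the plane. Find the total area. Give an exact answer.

517

Set the curves equal: 2*s^3 - 12*s^2 - 14*s + 121 = 1, so 2*s^3 - 12*s^2 - 14*s + 120 = 0, which factors as 2*(s - 5)*(s - 4)*(s + 3) = 0. The curves meet at s = -3, 4, 5.
On [-3, 4], y = 2*s^3 - 12*s^2 - 14*s + 121 is on top; that piece has area ∫[-3,4] (2*s^3 - 12*s^2 - 14*s + 120) ds = 1029/2.
On [4, 5], y = 1 is on top; that piece has area ∫[4,5] (-(2*s^3 - 12*s^2 - 14*s + 120)) ds = 5/2.
Total enclosed area = 1029/2 + 5/2 = 517.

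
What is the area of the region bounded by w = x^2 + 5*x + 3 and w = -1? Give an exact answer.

Set the curves equal: x^2 + 5*x + 3 = -1, so x^2 + 5*x + 4 = 0, which factors as (x + 1)*(x + 4) = 0. The curves meet at x = -4, -1.
On [-4, -1], w = -1 is on top; that piece has area ∫[-4,-1] (-(x^2 + 5*x + 4)) dx = 9/2.

9/2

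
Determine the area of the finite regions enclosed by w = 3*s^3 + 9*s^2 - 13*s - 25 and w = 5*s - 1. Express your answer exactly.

243/2

Set the curves equal: 3*s^3 + 9*s^2 - 13*s - 25 = 5*s - 1, so 3*s^3 + 9*s^2 - 18*s - 24 = 0, which factors as 3*(s - 2)*(s + 1)*(s + 4) = 0. The curves meet at s = -4, -1, 2.
On [-4, -1], w = 3*s^3 + 9*s^2 - 13*s - 25 is on top; that piece has area ∫[-4,-1] (3*s^3 + 9*s^2 - 18*s - 24) ds = 243/4.
On [-1, 2], w = 5*s - 1 is on top; that piece has area ∫[-1,2] (-(3*s^3 + 9*s^2 - 18*s - 24)) ds = 243/4.
Total enclosed area = 243/4 + 243/4 = 243/2.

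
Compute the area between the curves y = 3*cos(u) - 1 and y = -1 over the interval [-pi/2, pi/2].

6

On [-pi/2, pi/2], (3*cos(u) - 1) - (-1) = 3*cos(u) is ≥ 0 throughout, so the area is a single integral of |3*cos(u)|.
∫[-pi/2,pi/2] (3*cos(u)) du = 6.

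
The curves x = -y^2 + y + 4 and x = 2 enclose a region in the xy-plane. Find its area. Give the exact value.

Both boundary curves give x as a function of y, so integrate with respect to y. Setting them equal: -y^2 + y + 2 = 0, i.e. -(y - 2)*(y + 1) = 0, so they meet at y = -1, 2.
For y in [-1, 2], x = -y^2 + y + 4 is on the right; area = ∫[-1,2] (-y^2 + y + 2) dy = 9/2.

9/2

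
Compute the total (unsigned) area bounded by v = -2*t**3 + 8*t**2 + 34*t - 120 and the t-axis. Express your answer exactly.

3901/6

The curve meets the t-axis where -2*t**3 + 8*t**2 + 34*t - 120 = 0, i.e. -2*(t - 5)*(t - 3)*(t + 4) = 0, at t = -4, 3, 5.
On [-4, 3] the curve lies below the axis; ∫[-4,3] (-2*t**3 + 8*t**2 + 34*t - 120) dt = -3773/6, giving area 3773/6.
On [3, 5] the curve lies above the axis; ∫[3,5] (-2*t**3 + 8*t**2 + 34*t - 120) dt = 64/3, giving area 64/3.
Total area = 3773/6 + 64/3 = 3901/6.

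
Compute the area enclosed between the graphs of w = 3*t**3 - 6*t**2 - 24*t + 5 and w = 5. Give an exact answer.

Set the curves equal: 3*t**3 - 6*t**2 - 24*t + 5 = 5, so 3*t**3 - 6*t**2 - 24*t = 0, which factors as 3*t*(t - 4)*(t + 2) = 0. The curves meet at t = -2, 0, 4.
On [-2, 0], w = 3*t**3 - 6*t**2 - 24*t + 5 is on top; that piece has area ∫[-2,0] (3*t**3 - 6*t**2 - 24*t) dt = 20.
On [0, 4], w = 5 is on top; that piece has area ∫[0,4] (-(3*t**3 - 6*t**2 - 24*t)) dt = 128.
Total enclosed area = 20 + 128 = 148.

148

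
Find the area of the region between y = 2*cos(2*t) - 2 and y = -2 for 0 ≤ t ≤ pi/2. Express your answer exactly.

2

The difference (2*cos(2*t) - 2) - (-2) = 2*cos(2*t) changes sign at t = pi/4 inside [0, pi/2], so split the integral there.
∫[0,pi/4] (2*cos(2*t)) dt = 1.
∫[pi/4,pi/2] (2*cos(2*t)) dt = -1; the area of that piece is 1.
Total area = 1 + 1 = 2.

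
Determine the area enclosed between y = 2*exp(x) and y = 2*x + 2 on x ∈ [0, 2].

-10 + 2*exp(2)

On [0, 2], (2*exp(x)) - (2*x + 2) = -2*x + 2*exp(x) - 2 is ≥ 0 throughout, so the area is a single integral of |-2*x + 2*exp(x) - 2|.
∫[0,2] (-2*x + 2*exp(x) - 2) dx = -10 + 2*exp(2).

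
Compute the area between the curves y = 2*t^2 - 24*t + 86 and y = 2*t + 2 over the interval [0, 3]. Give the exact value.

153

On [0, 3], (2*t^2 - 24*t + 86) - (2*t + 2) = 2*t^2 - 26*t + 84 is ≥ 0 throughout, so the area is a single integral of |2*t^2 - 26*t + 84|.
∫[0,3] (2*t^2 - 26*t + 84) dt = 153.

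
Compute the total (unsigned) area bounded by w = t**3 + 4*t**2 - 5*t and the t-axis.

443/6

The curve meets the t-axis where t**3 + 4*t**2 - 5*t = 0, i.e. t*(t - 1)*(t + 5) = 0, at t = -5, 0, 1.
On [-5, 0] the curve lies above the axis; ∫[-5,0] (t**3 + 4*t**2 - 5*t) dt = 875/12, giving area 875/12.
On [0, 1] the curve lies below the axis; ∫[0,1] (t**3 + 4*t**2 - 5*t) dt = -11/12, giving area 11/12.
Total area = 875/12 + 11/12 = 443/6.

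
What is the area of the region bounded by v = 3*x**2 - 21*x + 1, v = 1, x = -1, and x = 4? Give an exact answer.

The difference (3*x**2 - 21*x + 1) - (1) = 3*x**2 - 21*x changes sign at x = 0 inside [-1, 4], so split the integral there.
∫[-1,0] (3*x**2 - 21*x) dx = 23/2.
∫[0,4] (3*x**2 - 21*x) dx = -104; the area of that piece is 104.
Total area = 23/2 + 104 = 231/2.

231/2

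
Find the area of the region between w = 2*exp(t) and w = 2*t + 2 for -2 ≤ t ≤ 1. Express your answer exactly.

On [-2, 1], (2*exp(t)) - (2*t + 2) = -2*t + 2*exp(t) - 2 is ≥ 0 throughout, so the area is a single integral of |-2*t + 2*exp(t) - 2|.
∫[-2,1] (-2*t + 2*exp(t) - 2) dt = -3 - 2*exp(-2) + 2*exp(1).

-3 - 2*exp(-2) + 2*exp(1)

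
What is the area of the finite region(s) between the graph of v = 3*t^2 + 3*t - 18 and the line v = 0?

The curve meets the t-axis where 3*t^2 + 3*t - 18 = 0, i.e. 3*(t - 2)*(t + 3) = 0, at t = -3, 2.
On [-3, 2] the curve lies below the axis; ∫[-3,2] (3*t^2 + 3*t - 18) dt = -125/2, giving area 125/2.

125/2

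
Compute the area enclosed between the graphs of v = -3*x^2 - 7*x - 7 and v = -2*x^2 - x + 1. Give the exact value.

4/3

Set the curves equal: -3*x^2 - 7*x - 7 = -2*x^2 - x + 1, so -x^2 - 6*x - 8 = 0, which factors as -(x + 2)*(x + 4) = 0. The curves meet at x = -4, -2.
On [-4, -2], v = -3*x^2 - 7*x - 7 is on top; that piece has area ∫[-4,-2] (-x^2 - 6*x - 8) dx = 4/3.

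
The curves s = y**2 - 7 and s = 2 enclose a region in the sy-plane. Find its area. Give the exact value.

Both boundary curves give s as a function of y, so integrate with respect to y. Setting them equal: y**2 - 9 = 0, i.e. (y - 3)*(y + 3) = 0, so they meet at y = -3, 3.
For y in [-3, 3], s = y**2 - 7 is on the left; area = ∫[-3,3] (-(y**2 - 9)) dy = 36.

36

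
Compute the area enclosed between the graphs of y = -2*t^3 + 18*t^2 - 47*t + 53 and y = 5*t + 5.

Set the curves equal: -2*t^3 + 18*t^2 - 47*t + 53 = 5*t + 5, so -2*t^3 + 18*t^2 - 52*t + 48 = 0, which factors as -2*(t - 4)*(t - 3)*(t - 2) = 0. The curves meet at t = 2, 3, 4.
On [2, 3], y = 5*t + 5 is on top; that piece has area ∫[2,3] (-(-2*t^3 + 18*t^2 - 52*t + 48)) dt = 1/2.
On [3, 4], y = -2*t^3 + 18*t^2 - 47*t + 53 is on top; that piece has area ∫[3,4] (-2*t^3 + 18*t^2 - 52*t + 48) dt = 1/2.
Total enclosed area = 1/2 + 1/2 = 1.

1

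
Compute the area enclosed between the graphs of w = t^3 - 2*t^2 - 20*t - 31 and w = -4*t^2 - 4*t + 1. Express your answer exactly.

568/3

Set the curves equal: t^3 - 2*t^2 - 20*t - 31 = -4*t^2 - 4*t + 1, so t^3 + 2*t^2 - 16*t - 32 = 0, which factors as (t - 4)*(t + 2)*(t + 4) = 0. The curves meet at t = -4, -2, 4.
On [-4, -2], w = t^3 - 2*t^2 - 20*t - 31 is on top; that piece has area ∫[-4,-2] (t^3 + 2*t^2 - 16*t - 32) dt = 28/3.
On [-2, 4], w = -4*t^2 - 4*t + 1 is on top; that piece has area ∫[-2,4] (-(t^3 + 2*t^2 - 16*t - 32)) dt = 180.
Total enclosed area = 28/3 + 180 = 568/3.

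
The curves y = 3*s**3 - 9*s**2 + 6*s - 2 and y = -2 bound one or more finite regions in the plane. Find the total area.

Set the curves equal: 3*s**3 - 9*s**2 + 6*s - 2 = -2, so 3*s**3 - 9*s**2 + 6*s = 0, which factors as 3*s*(s - 2)*(s - 1) = 0. The curves meet at s = 0, 1, 2.
On [0, 1], y = 3*s**3 - 9*s**2 + 6*s - 2 is on top; that piece has area ∫[0,1] (3*s**3 - 9*s**2 + 6*s) ds = 3/4.
On [1, 2], y = -2 is on top; that piece has area ∫[1,2] (-(3*s**3 - 9*s**2 + 6*s)) ds = 3/4.
Total enclosed area = 3/4 + 3/4 = 3/2.

3/2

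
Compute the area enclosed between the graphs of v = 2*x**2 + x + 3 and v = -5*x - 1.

1/3

Set the curves equal: 2*x**2 + x + 3 = -5*x - 1, so 2*x**2 + 6*x + 4 = 0, which factors as 2*(x + 1)*(x + 2) = 0. The curves meet at x = -2, -1.
On [-2, -1], v = -5*x - 1 is on top; that piece has area ∫[-2,-1] (-(2*x**2 + 6*x + 4)) dx = 1/3.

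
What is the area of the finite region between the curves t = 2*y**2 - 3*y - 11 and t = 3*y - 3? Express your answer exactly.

125/3

Both boundary curves give t as a function of y, so integrate with respect to y. Setting them equal: 2*y**2 - 6*y - 8 = 0, i.e. 2*(y - 4)*(y + 1) = 0, so they meet at y = -1, 4.
For y in [-1, 4], t = 2*y**2 - 3*y - 11 is on the left; area = ∫[-1,4] (-(2*y**2 - 6*y - 8)) dy = 125/3.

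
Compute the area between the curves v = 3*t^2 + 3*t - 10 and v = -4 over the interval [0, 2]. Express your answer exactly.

9

The difference (3*t^2 + 3*t - 10) - (-4) = 3*t^2 + 3*t - 6 changes sign at t = 1 inside [0, 2], so split the integral there.
∫[0,1] (3*t^2 + 3*t - 6) dt = -7/2; the area of that piece is 7/2.
∫[1,2] (3*t^2 + 3*t - 6) dt = 11/2.
Total area = 7/2 + 11/2 = 9.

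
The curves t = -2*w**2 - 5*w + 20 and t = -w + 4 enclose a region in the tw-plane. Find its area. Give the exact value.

72

Both boundary curves give t as a function of w, so integrate with respect to w. Setting them equal: -2*w**2 - 4*w + 16 = 0, i.e. -2*(w - 2)*(w + 4) = 0, so they meet at w = -4, 2.
For w in [-4, 2], t = -2*w**2 - 5*w + 20 is on the right; area = ∫[-4,2] (-2*w**2 - 4*w + 16) dw = 72.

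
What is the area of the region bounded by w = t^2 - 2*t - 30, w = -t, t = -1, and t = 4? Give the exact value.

815/6

On [-1, 4], (t^2 - 2*t - 30) - (-t) = t^2 - t - 30 is ≤ 0 throughout, so the area is a single integral of |t^2 - t - 30|.
∫[-1,4] (t^2 - t - 30) dt = -815/6; the area of that piece is 815/6.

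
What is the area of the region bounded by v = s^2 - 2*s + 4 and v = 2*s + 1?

4/3

Set the curves equal: s^2 - 2*s + 4 = 2*s + 1, so s^2 - 4*s + 3 = 0, which factors as (s - 3)*(s - 1) = 0. The curves meet at s = 1, 3.
On [1, 3], v = 2*s + 1 is on top; that piece has area ∫[1,3] (-(s^2 - 4*s + 3)) ds = 4/3.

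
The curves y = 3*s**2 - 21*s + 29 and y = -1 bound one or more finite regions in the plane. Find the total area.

27/2

Set the curves equal: 3*s**2 - 21*s + 29 = -1, so 3*s**2 - 21*s + 30 = 0, which factors as 3*(s - 5)*(s - 2) = 0. The curves meet at s = 2, 5.
On [2, 5], y = -1 is on top; that piece has area ∫[2,5] (-(3*s**2 - 21*s + 30)) ds = 27/2.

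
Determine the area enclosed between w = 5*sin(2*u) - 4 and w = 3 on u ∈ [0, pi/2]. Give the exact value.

On [0, pi/2], (5*sin(2*u) - 4) - (3) = 5*sin(2*u) - 7 is ≤ 0 throughout, so the area is a single integral of |5*sin(2*u) - 7|.
∫[0,pi/2] (5*sin(2*u) - 7) du = 5 - 7*pi/2; the area of that piece is -5 + 7*pi/2.

-5 + 7*pi/2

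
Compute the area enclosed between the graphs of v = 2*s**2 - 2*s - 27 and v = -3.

Set the curves equal: 2*s**2 - 2*s - 27 = -3, so 2*s**2 - 2*s - 24 = 0, which factors as 2*(s - 4)*(s + 3) = 0. The curves meet at s = -3, 4.
On [-3, 4], v = -3 is on top; that piece has area ∫[-3,4] (-(2*s**2 - 2*s - 24)) ds = 343/3.

343/3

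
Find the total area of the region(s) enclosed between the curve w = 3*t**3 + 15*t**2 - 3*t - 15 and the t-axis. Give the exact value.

The curve meets the t-axis where 3*t**3 + 15*t**2 - 3*t - 15 = 0, i.e. 3*(t - 1)*(t + 1)*(t + 5) = 0, at t = -5, -1, 1.
On [-5, -1] the curve lies above the axis; ∫[-5,-1] (3*t**3 + 15*t**2 - 3*t - 15) dt = 128, giving area 128.
On [-1, 1] the curve lies below the axis; ∫[-1,1] (3*t**3 + 15*t**2 - 3*t - 15) dt = -20, giving area 20.
Total area = 128 + 20 = 148.

148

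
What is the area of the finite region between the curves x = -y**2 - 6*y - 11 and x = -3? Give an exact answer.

4/3

Both boundary curves give x as a function of y, so integrate with respect to y. Setting them equal: -y**2 - 6*y - 8 = 0, i.e. -(y + 2)*(y + 4) = 0, so they meet at y = -4, -2.
For y in [-4, -2], x = -y**2 - 6*y - 11 is on the right; area = ∫[-4,-2] (-y**2 - 6*y - 8) dy = 4/3.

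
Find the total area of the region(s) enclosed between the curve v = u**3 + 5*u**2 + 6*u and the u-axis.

37/12

The curve meets the u-axis where u**3 + 5*u**2 + 6*u = 0, i.e. u*(u + 2)*(u + 3) = 0, at u = -3, -2, 0.
On [-3, -2] the curve lies above the axis; ∫[-3,-2] (u**3 + 5*u**2 + 6*u) du = 5/12, giving area 5/12.
On [-2, 0] the curve lies below the axis; ∫[-2,0] (u**3 + 5*u**2 + 6*u) du = -8/3, giving area 8/3.
Total area = 5/12 + 8/3 = 37/12.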